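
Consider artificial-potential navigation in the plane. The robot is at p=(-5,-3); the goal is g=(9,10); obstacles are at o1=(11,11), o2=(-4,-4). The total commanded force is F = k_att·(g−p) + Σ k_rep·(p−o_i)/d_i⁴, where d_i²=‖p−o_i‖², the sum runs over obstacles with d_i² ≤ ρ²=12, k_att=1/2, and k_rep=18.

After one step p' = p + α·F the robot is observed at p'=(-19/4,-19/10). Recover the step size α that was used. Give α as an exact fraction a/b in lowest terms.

α = 1/10

F_att = 1/2·(g−p) = 1/2·(14,13) = (7.0000,6.5000)
o1: d²=452 > ρ²=12 → inactive
o2: d²=2 ≤ ρ²=12; F_rep = 18·(-1,1)/2² = (-4.5000,4.5000)
F = F_att + ΣF_rep = (2.5000,11.0000)
Δp = p'−p = (0.2500,1.1000); α = Δx/Fx = (1/4) / (5/2) = 1/10
check: Δy/Fy = (11/10) / (11) = 1/10 ✓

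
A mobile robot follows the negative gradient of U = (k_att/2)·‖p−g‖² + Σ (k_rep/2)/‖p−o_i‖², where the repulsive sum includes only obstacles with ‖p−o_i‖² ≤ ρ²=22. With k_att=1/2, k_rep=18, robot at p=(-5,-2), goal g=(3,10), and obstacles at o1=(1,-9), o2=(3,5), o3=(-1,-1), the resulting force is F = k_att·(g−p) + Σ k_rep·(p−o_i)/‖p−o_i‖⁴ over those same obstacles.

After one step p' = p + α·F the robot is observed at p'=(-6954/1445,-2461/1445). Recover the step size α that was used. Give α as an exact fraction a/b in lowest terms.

F_att = 1/2·(g−p) = 1/2·(8,12) = (4.0000,6.0000)
o1: d²=85 > ρ²=22 → inactive
o2: d²=113 > ρ²=22 → inactive
o3: d²=17 ≤ ρ²=22; F_rep = 18·(-4,-1)/17² = (-0.2491,-0.0623)
F = F_att + ΣF_rep = (3.7509,5.9377)
Δp = p'−p = (0.1875,0.2969); α = Δx/Fx = (271/1445) / (1084/289) = 1/20
check: Δy/Fy = (429/1445) / (1716/289) = 1/20 ✓

α = 1/20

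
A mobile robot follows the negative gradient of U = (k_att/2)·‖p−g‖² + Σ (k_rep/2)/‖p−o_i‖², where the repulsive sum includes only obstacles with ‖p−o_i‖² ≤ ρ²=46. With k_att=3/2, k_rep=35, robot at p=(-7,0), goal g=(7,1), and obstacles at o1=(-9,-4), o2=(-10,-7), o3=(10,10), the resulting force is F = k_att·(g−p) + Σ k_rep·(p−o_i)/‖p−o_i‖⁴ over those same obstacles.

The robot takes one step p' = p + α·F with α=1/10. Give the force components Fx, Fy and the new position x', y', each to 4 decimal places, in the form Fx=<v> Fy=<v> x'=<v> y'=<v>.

Fx=21.1750 Fy=1.8500 x'=-4.8825 y'=0.1850

F_att = 3/2·(g−p) = 3/2·(14,1) = (21.0000,1.5000)
o1: d²=20 ≤ ρ²=46; F_rep = 35·(2,4)/20² = (0.1750,0.3500)
o2: d²=58 > ρ²=46 → inactive
o3: d²=389 > ρ²=46 → inactive
F = F_att + ΣF_rep = (21.1750,1.8500)
p' = p + 1/10·F = (-4.8825,0.1850)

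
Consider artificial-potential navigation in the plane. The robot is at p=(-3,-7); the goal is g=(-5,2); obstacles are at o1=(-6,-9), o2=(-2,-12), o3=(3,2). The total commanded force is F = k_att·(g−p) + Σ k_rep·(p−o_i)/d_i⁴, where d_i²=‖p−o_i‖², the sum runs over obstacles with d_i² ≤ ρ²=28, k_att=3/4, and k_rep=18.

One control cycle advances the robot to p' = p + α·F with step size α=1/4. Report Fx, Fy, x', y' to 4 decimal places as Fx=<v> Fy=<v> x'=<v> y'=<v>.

F_att = 3/4·(g−p) = 3/4·(-2,9) = (-1.5000,6.7500)
o1: d²=13 ≤ ρ²=28; F_rep = 18·(3,2)/13² = (0.3195,0.2130)
o2: d²=26 ≤ ρ²=28; F_rep = 18·(-1,5)/26² = (-0.0266,0.1331)
o3: d²=117 > ρ²=28 → inactive
F = F_att + ΣF_rep = (-1.2071,7.0962)
p' = p + 1/4·F = (-3.3018,-5.2260)

Fx=-1.2071 Fy=7.0962 x'=-3.3018 y'=-5.2260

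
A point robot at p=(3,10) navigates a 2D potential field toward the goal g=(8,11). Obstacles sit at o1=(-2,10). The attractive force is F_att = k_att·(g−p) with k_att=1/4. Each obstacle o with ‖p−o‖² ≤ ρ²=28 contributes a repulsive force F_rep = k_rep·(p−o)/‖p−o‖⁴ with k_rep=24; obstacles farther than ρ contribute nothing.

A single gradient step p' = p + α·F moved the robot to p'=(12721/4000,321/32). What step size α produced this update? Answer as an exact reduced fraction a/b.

α = 1/8

F_att = 1/4·(g−p) = 1/4·(5,1) = (1.2500,0.2500)
o1: d²=25 ≤ ρ²=28; F_rep = 24·(5,0)/25² = (0.1920,0.0000)
F = F_att + ΣF_rep = (1.4420,0.2500)
Δp = p'−p = (0.1802,0.0312); α = Δx/Fx = (721/4000) / (721/500) = 1/8
check: Δy/Fy = (1/32) / (1/4) = 1/8 ✓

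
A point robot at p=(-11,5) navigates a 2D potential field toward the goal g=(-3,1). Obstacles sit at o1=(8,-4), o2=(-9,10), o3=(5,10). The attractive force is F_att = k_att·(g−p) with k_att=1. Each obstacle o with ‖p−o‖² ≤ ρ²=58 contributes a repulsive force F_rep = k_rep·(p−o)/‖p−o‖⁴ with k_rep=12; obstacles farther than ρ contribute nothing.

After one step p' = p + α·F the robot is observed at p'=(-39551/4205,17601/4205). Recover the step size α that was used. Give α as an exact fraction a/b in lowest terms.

α = 1/5

F_att = 1·(g−p) = 1·(8,-4) = (8.0000,-4.0000)
o1: d²=442 > ρ²=58 → inactive
o2: d²=29 ≤ ρ²=58; F_rep = 12·(-2,-5)/29² = (-0.0285,-0.0713)
o3: d²=281 > ρ²=58 → inactive
F = F_att + ΣF_rep = (7.9715,-4.0713)
Δp = p'−p = (1.5943,-0.8143); α = Δx/Fx = (6704/4205) / (6704/841) = 1/5
check: Δy/Fy = (-3424/4205) / (-3424/841) = 1/5 ✓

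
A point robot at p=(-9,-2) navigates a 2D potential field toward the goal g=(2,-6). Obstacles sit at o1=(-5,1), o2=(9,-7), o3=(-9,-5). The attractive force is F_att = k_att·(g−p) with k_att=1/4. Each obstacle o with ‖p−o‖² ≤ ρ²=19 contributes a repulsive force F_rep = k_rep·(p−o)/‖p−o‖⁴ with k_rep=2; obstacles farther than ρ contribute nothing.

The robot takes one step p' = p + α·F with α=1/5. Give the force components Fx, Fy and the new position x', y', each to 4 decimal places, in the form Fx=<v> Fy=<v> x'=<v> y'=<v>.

Fx=2.7500 Fy=-0.9259 x'=-8.4500 y'=-2.1852

F_att = 1/4·(g−p) = 1/4·(11,-4) = (2.7500,-1.0000)
o1: d²=25 > ρ²=19 → inactive
o2: d²=349 > ρ²=19 → inactive
o3: d²=9 ≤ ρ²=19; F_rep = 2·(0,3)/9² = (0.0000,0.0741)
F = F_att + ΣF_rep = (2.7500,-0.9259)
p' = p + 1/5·F = (-8.4500,-2.1852)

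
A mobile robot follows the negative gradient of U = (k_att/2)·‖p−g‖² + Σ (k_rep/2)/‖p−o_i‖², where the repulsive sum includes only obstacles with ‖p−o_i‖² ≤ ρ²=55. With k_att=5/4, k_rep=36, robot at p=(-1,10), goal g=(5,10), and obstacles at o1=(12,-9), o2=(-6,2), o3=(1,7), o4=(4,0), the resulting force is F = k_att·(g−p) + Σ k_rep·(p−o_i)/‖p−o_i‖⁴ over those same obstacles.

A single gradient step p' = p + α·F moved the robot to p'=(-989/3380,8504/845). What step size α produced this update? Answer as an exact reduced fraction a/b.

α = 1/10

F_att = 5/4·(g−p) = 5/4·(6,0) = (7.5000,0.0000)
o1: d²=530 > ρ²=55 → inactive
o2: d²=89 > ρ²=55 → inactive
o3: d²=13 ≤ ρ²=55; F_rep = 36·(-2,3)/13² = (-0.4260,0.6391)
o4: d²=125 > ρ²=55 → inactive
F = F_att + ΣF_rep = (7.0740,0.6391)
Δp = p'−p = (0.7074,0.0639); α = Δx/Fx = (2391/3380) / (2391/338) = 1/10
check: Δy/Fy = (54/845) / (108/169) = 1/10 ✓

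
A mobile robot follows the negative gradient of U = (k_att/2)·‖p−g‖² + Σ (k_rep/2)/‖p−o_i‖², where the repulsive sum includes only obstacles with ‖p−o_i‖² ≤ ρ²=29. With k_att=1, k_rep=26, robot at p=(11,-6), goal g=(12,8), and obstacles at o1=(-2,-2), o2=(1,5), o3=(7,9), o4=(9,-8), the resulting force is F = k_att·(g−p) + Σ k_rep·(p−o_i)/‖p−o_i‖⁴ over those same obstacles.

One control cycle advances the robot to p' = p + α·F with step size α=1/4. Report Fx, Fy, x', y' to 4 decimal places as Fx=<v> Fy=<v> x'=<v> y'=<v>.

F_att = 1·(g−p) = 1·(1,14) = (1.0000,14.0000)
o1: d²=185 > ρ²=29 → inactive
o2: d²=221 > ρ²=29 → inactive
o3: d²=241 > ρ²=29 → inactive
o4: d²=8 ≤ ρ²=29; F_rep = 26·(2,2)/8² = (0.8125,0.8125)
F = F_att + ΣF_rep = (1.8125,14.8125)
p' = p + 1/4·F = (11.4531,-2.2969)

Fx=1.8125 Fy=14.8125 x'=11.4531 y'=-2.2969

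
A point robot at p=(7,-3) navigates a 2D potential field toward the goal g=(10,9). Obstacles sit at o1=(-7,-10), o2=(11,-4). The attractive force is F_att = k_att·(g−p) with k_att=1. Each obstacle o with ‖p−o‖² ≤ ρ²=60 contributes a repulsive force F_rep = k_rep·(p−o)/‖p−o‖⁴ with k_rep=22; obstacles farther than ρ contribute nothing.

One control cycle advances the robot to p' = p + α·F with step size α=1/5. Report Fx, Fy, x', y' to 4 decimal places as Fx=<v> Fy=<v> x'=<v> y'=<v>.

F_att = 1·(g−p) = 1·(3,12) = (3.0000,12.0000)
o1: d²=245 > ρ²=60 → inactive
o2: d²=17 ≤ ρ²=60; F_rep = 22·(-4,1)/17² = (-0.3045,0.0761)
F = F_att + ΣF_rep = (2.6955,12.0761)
p' = p + 1/5·F = (7.5391,-0.5848)

Fx=2.6955 Fy=12.0761 x'=7.5391 y'=-0.5848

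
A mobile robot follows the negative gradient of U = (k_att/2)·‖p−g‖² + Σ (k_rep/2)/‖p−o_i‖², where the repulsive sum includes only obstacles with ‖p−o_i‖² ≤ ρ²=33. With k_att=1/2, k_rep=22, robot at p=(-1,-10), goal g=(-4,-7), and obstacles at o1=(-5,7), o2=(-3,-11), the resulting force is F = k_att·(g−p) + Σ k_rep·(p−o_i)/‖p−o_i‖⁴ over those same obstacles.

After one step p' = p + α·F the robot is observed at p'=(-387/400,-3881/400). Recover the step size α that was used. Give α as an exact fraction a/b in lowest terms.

α = 1/8

F_att = 1/2·(g−p) = 1/2·(-3,3) = (-1.5000,1.5000)
o1: d²=305 > ρ²=33 → inactive
o2: d²=5 ≤ ρ²=33; F_rep = 22·(2,1)/5² = (1.7600,0.8800)
F = F_att + ΣF_rep = (0.2600,2.3800)
Δp = p'−p = (0.0325,0.2975); α = Δx/Fx = (13/400) / (13/50) = 1/8
check: Δy/Fy = (119/400) / (119/50) = 1/8 ✓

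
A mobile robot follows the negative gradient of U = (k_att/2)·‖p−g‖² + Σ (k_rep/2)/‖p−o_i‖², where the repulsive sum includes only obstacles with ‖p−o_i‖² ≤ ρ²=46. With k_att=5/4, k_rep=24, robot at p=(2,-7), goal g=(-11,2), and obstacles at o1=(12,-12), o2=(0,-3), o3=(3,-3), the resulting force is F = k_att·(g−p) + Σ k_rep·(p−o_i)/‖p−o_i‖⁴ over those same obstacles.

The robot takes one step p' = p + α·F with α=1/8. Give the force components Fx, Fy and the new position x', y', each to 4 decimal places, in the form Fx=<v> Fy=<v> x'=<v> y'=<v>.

F_att = 5/4·(g−p) = 5/4·(-13,9) = (-16.2500,11.2500)
o1: d²=125 > ρ²=46 → inactive
o2: d²=20 ≤ ρ²=46; F_rep = 24·(2,-4)/20² = (0.1200,-0.2400)
o3: d²=17 ≤ ρ²=46; F_rep = 24·(-1,-4)/17² = (-0.0830,-0.3322)
F = F_att + ΣF_rep = (-16.2130,10.6778)
p' = p + 1/8·F = (-0.0266,-5.6653)

Fx=-16.2130 Fy=10.6778 x'=-0.0266 y'=-5.6653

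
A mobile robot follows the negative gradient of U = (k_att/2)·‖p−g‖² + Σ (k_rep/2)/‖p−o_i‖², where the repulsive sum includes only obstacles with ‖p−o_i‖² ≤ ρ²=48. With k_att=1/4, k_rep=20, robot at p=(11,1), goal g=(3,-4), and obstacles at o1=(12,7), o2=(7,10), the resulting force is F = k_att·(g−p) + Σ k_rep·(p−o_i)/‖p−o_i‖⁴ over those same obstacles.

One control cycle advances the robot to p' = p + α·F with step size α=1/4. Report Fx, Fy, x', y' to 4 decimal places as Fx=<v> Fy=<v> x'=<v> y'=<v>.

Fx=-2.0146 Fy=-1.3377 x'=10.4963 y'=0.6656

F_att = 1/4·(g−p) = 1/4·(-8,-5) = (-2.0000,-1.2500)
o1: d²=37 ≤ ρ²=48; F_rep = 20·(-1,-6)/37² = (-0.0146,-0.0877)
o2: d²=97 > ρ²=48 → inactive
F = F_att + ΣF_rep = (-2.0146,-1.3377)
p' = p + 1/4·F = (10.4963,0.6656)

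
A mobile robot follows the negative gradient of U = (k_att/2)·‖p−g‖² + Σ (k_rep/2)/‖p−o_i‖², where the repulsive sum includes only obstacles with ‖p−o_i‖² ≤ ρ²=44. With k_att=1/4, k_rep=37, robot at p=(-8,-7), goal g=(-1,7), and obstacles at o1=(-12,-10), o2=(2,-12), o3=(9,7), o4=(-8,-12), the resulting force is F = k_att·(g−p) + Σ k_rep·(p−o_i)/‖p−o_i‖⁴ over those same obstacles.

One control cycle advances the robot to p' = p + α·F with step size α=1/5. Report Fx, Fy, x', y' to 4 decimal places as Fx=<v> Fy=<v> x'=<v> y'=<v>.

Fx=1.9868 Fy=3.9736 x'=-7.6026 y'=-6.2053

F_att = 1/4·(g−p) = 1/4·(7,14) = (1.7500,3.5000)
o1: d²=25 ≤ ρ²=44; F_rep = 37·(4,3)/25² = (0.2368,0.1776)
o2: d²=125 > ρ²=44 → inactive
o3: d²=485 > ρ²=44 → inactive
o4: d²=25 ≤ ρ²=44; F_rep = 37·(0,5)/25² = (0.0000,0.2960)
F = F_att + ΣF_rep = (1.9868,3.9736)
p' = p + 1/5·F = (-7.6026,-6.2053)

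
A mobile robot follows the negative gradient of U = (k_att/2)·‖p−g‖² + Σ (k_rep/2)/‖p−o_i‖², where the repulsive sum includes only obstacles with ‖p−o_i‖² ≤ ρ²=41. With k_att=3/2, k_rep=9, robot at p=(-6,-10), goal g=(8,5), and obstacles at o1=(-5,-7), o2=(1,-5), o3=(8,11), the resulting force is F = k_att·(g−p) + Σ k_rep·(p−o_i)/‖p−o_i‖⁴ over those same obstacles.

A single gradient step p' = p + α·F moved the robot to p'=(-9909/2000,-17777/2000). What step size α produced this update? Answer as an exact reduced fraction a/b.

α = 1/20

F_att = 3/2·(g−p) = 3/2·(14,15) = (21.0000,22.5000)
o1: d²=10 ≤ ρ²=41; F_rep = 9·(-1,-3)/10² = (-0.0900,-0.2700)
o2: d²=74 > ρ²=41 → inactive
o3: d²=637 > ρ²=41 → inactive
F = F_att + ΣF_rep = (20.9100,22.2300)
Δp = p'−p = (1.0455,1.1115); α = Δx/Fx = (2091/2000) / (2091/100) = 1/20
check: Δy/Fy = (2223/2000) / (2223/100) = 1/20 ✓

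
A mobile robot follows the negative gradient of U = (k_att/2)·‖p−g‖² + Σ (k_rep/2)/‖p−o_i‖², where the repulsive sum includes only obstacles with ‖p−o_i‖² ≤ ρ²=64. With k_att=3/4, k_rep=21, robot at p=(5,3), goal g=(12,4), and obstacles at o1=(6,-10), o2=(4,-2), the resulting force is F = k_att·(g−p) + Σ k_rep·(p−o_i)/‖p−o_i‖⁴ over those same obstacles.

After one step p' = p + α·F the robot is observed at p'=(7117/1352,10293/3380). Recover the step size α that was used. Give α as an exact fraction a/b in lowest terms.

α = 1/20

F_att = 3/4·(g−p) = 3/4·(7,1) = (5.2500,0.7500)
o1: d²=170 > ρ²=64 → inactive
o2: d²=26 ≤ ρ²=64; F_rep = 21·(1,5)/26² = (0.0311,0.1553)
F = F_att + ΣF_rep = (5.2811,0.9053)
Δp = p'−p = (0.2641,0.0453); α = Δx/Fx = (357/1352) / (1785/338) = 1/20
check: Δy/Fy = (153/3380) / (153/169) = 1/20 ✓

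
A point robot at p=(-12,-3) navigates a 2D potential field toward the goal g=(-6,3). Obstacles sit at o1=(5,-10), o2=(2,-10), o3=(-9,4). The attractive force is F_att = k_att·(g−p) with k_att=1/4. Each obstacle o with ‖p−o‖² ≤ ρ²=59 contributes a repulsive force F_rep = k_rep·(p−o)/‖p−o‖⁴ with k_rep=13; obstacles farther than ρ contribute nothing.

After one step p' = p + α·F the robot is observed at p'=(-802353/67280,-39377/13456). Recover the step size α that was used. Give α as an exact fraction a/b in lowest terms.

F_att = 1/4·(g−p) = 1/4·(6,6) = (1.5000,1.5000)
o1: d²=338 > ρ²=59 → inactive
o2: d²=245 > ρ²=59 → inactive
o3: d²=58 ≤ ρ²=59; F_rep = 13·(-3,-7)/58² = (-0.0116,-0.0271)
F = F_att + ΣF_rep = (1.4884,1.4729)
Δp = p'−p = (0.0744,0.0736); α = Δx/Fx = (5007/67280) / (5007/3364) = 1/20
check: Δy/Fy = (991/13456) / (4955/3364) = 1/20 ✓

α = 1/20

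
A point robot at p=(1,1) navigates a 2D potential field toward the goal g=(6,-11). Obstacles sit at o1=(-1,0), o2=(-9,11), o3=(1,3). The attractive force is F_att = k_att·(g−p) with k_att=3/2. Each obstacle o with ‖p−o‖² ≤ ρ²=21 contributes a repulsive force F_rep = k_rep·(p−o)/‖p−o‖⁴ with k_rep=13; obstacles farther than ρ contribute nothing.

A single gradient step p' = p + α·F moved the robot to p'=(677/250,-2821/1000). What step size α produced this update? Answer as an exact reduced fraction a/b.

α = 1/5

F_att = 3/2·(g−p) = 3/2·(5,-12) = (7.5000,-18.0000)
o1: d²=5 ≤ ρ²=21; F_rep = 13·(2,1)/5² = (1.0400,0.5200)
o2: d²=200 > ρ²=21 → inactive
o3: d²=4 ≤ ρ²=21; F_rep = 13·(0,-2)/4² = (0.0000,-1.6250)
F = F_att + ΣF_rep = (8.5400,-19.1050)
Δp = p'−p = (1.7080,-3.8210); α = Δx/Fx = (427/250) / (427/50) = 1/5
check: Δy/Fy = (-3821/1000) / (-3821/200) = 1/5 ✓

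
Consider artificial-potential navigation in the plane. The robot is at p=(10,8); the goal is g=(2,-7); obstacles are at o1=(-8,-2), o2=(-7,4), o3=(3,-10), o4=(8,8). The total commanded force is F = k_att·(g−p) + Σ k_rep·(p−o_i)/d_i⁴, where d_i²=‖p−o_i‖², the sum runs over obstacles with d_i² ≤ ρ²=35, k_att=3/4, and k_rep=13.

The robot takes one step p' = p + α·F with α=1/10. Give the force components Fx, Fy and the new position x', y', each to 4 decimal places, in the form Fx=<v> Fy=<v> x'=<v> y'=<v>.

Fx=-4.3750 Fy=-11.2500 x'=9.5625 y'=6.8750

F_att = 3/4·(g−p) = 3/4·(-8,-15) = (-6.0000,-11.2500)
o1: d²=424 > ρ²=35 → inactive
o2: d²=305 > ρ²=35 → inactive
o3: d²=373 > ρ²=35 → inactive
o4: d²=4 ≤ ρ²=35; F_rep = 13·(2,0)/4² = (1.6250,0.0000)
F = F_att + ΣF_rep = (-4.3750,-11.2500)
p' = p + 1/10·F = (9.5625,6.8750)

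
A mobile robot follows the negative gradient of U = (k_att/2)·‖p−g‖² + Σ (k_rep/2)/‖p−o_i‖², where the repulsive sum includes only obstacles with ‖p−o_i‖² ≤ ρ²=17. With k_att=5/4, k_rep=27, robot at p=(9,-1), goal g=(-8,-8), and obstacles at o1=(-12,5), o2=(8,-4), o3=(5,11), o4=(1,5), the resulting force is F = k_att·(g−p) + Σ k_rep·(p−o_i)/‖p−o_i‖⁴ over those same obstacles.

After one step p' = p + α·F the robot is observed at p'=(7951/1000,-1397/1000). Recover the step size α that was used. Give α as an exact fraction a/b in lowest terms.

α = 1/20

F_att = 5/4·(g−p) = 5/4·(-17,-7) = (-21.2500,-8.7500)
o1: d²=477 > ρ²=17 → inactive
o2: d²=10 ≤ ρ²=17; F_rep = 27·(1,3)/10² = (0.2700,0.8100)
o3: d²=160 > ρ²=17 → inactive
o4: d²=100 > ρ²=17 → inactive
F = F_att + ΣF_rep = (-20.9800,-7.9400)
Δp = p'−p = (-1.0490,-0.3970); α = Δx/Fx = (-1049/1000) / (-1049/50) = 1/20
check: Δy/Fy = (-397/1000) / (-397/50) = 1/20 ✓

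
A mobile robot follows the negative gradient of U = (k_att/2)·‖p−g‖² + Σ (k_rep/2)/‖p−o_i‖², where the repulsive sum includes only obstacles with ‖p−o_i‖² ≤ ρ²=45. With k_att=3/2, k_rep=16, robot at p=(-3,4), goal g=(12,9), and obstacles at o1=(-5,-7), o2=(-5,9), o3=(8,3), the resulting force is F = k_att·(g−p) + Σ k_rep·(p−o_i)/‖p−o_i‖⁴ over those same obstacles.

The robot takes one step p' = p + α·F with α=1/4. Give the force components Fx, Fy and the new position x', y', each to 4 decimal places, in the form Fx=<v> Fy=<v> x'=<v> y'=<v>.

Fx=22.5380 Fy=7.4049 x'=2.6345 y'=5.8512

F_att = 3/2·(g−p) = 3/2·(15,5) = (22.5000,7.5000)
o1: d²=125 > ρ²=45 → inactive
o2: d²=29 ≤ ρ²=45; F_rep = 16·(2,-5)/29² = (0.0380,-0.0951)
o3: d²=122 > ρ²=45 → inactive
F = F_att + ΣF_rep = (22.5380,7.4049)
p' = p + 1/4·F = (2.6345,5.8512)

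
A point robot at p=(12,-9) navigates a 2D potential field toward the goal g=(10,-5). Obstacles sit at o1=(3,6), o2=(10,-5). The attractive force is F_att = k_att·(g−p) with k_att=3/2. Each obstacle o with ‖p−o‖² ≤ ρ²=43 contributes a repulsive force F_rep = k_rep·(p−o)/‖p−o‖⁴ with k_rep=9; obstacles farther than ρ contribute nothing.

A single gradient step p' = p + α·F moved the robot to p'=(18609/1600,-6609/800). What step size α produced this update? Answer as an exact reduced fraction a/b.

F_att = 3/2·(g−p) = 3/2·(-2,4) = (-3.0000,6.0000)
o1: d²=306 > ρ²=43 → inactive
o2: d²=20 ≤ ρ²=43; F_rep = 9·(2,-4)/20² = (0.0450,-0.0900)
F = F_att + ΣF_rep = (-2.9550,5.9100)
Δp = p'−p = (-0.3694,0.7388); α = Δx/Fx = (-591/1600) / (-591/200) = 1/8
check: Δy/Fy = (591/800) / (591/100) = 1/8 ✓

α = 1/8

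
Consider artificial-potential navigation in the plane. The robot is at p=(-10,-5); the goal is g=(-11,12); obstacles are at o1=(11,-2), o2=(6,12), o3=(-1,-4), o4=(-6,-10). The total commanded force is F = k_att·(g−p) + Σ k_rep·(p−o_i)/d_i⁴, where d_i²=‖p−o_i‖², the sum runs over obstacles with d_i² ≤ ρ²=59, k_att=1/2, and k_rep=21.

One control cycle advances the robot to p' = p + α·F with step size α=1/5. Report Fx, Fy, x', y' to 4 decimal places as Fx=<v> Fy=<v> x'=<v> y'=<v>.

Fx=-0.5500 Fy=8.5625 x'=-10.1100 y'=-3.2875

F_att = 1/2·(g−p) = 1/2·(-1,17) = (-0.5000,8.5000)
o1: d²=450 > ρ²=59 → inactive
o2: d²=545 > ρ²=59 → inactive
o3: d²=82 > ρ²=59 → inactive
o4: d²=41 ≤ ρ²=59; F_rep = 21·(-4,5)/41² = (-0.0500,0.0625)
F = F_att + ΣF_rep = (-0.5500,8.5625)
p' = p + 1/5·F = (-10.1100,-3.2875)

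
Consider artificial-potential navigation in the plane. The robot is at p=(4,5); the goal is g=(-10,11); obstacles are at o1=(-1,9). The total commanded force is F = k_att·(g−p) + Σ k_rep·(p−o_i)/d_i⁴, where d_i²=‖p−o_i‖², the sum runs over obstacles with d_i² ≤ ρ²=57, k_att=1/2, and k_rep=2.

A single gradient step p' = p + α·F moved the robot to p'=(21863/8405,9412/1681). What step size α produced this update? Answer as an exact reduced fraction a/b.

α = 1/5

F_att = 1/2·(g−p) = 1/2·(-14,6) = (-7.0000,3.0000)
o1: d²=41 ≤ ρ²=57; F_rep = 2·(5,-4)/41² = (0.0059,-0.0048)
F = F_att + ΣF_rep = (-6.9941,2.9952)
Δp = p'−p = (-1.3988,0.5990); α = Δx/Fx = (-11757/8405) / (-11757/1681) = 1/5
check: Δy/Fy = (1007/1681) / (5035/1681) = 1/5 ✓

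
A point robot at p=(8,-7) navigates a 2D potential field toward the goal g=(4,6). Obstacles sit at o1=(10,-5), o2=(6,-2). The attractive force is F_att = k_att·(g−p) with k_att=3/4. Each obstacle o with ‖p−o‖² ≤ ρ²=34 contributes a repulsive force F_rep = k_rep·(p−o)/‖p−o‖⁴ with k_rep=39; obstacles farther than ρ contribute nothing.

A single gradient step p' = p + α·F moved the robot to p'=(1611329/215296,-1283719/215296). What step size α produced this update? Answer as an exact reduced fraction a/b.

α = 1/8

F_att = 3/4·(g−p) = 3/4·(-4,13) = (-3.0000,9.7500)
o1: d²=8 ≤ ρ²=34; F_rep = 39·(-2,-2)/8² = (-1.2188,-1.2188)
o2: d²=29 ≤ ρ²=34; F_rep = 39·(2,-5)/29² = (0.0927,-0.2319)
F = F_att + ΣF_rep = (-4.1260,8.2994)
Δp = p'−p = (-0.5158,1.0374); α = Δx/Fx = (-111039/215296) / (-111039/26912) = 1/8
check: Δy/Fy = (223353/215296) / (223353/26912) = 1/8 ✓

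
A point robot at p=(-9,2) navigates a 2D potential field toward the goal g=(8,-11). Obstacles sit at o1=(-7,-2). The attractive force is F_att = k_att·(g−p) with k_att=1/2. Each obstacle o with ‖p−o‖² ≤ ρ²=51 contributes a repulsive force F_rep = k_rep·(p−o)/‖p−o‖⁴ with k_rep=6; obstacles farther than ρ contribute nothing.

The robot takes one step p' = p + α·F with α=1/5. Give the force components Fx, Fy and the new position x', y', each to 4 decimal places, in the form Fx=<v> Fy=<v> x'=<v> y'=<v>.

F_att = 1/2·(g−p) = 1/2·(17,-13) = (8.5000,-6.5000)
o1: d²=20 ≤ ρ²=51; F_rep = 6·(-2,4)/20² = (-0.0300,0.0600)
F = F_att + ΣF_rep = (8.4700,-6.4400)
p' = p + 1/5·F = (-7.3060,0.7120)

Fx=8.4700 Fy=-6.4400 x'=-7.3060 y'=0.7120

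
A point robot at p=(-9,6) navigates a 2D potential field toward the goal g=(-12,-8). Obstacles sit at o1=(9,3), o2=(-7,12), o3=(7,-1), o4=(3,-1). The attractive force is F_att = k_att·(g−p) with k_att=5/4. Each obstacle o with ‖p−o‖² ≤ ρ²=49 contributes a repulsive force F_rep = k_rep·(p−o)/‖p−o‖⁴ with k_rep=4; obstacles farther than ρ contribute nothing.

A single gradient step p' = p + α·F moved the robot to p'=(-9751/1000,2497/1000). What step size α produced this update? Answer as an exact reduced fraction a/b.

F_att = 5/4·(g−p) = 5/4·(-3,-14) = (-3.7500,-17.5000)
o1: d²=333 > ρ²=49 → inactive
o2: d²=40 ≤ ρ²=49; F_rep = 4·(-2,-6)/40² = (-0.0050,-0.0150)
o3: d²=305 > ρ²=49 → inactive
o4: d²=193 > ρ²=49 → inactive
F = F_att + ΣF_rep = (-3.7550,-17.5150)
Δp = p'−p = (-0.7510,-3.5030); α = Δx/Fx = (-751/1000) / (-751/200) = 1/5
check: Δy/Fy = (-3503/1000) / (-3503/200) = 1/5 ✓

α = 1/5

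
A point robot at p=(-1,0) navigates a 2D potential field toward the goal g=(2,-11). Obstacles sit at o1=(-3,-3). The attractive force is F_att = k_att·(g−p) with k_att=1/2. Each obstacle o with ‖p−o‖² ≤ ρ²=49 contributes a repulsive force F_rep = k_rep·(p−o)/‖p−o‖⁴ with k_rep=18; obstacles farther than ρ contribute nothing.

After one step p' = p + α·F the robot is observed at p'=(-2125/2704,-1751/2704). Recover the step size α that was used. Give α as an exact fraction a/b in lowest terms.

F_att = 1/2·(g−p) = 1/2·(3,-11) = (1.5000,-5.5000)
o1: d²=13 ≤ ρ²=49; F_rep = 18·(2,3)/13² = (0.2130,0.3195)
F = F_att + ΣF_rep = (1.7130,-5.1805)
Δp = p'−p = (0.2141,-0.6476); α = Δx/Fx = (579/2704) / (579/338) = 1/8
check: Δy/Fy = (-1751/2704) / (-1751/338) = 1/8 ✓

α = 1/8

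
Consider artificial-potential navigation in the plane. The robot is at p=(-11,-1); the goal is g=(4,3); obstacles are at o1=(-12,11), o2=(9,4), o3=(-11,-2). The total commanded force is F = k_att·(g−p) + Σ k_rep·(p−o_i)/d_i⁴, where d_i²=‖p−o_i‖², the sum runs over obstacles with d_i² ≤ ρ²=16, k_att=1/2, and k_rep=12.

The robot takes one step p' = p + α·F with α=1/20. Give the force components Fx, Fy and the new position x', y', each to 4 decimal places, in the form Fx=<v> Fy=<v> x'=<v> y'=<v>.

Fx=7.5000 Fy=14.0000 x'=-10.6250 y'=-0.3000

F_att = 1/2·(g−p) = 1/2·(15,4) = (7.5000,2.0000)
o1: d²=145 > ρ²=16 → inactive
o2: d²=425 > ρ²=16 → inactive
o3: d²=1 ≤ ρ²=16; F_rep = 12·(0,1)/1² = (0.0000,12.0000)
F = F_att + ΣF_rep = (7.5000,14.0000)
p' = p + 1/20·F = (-10.6250,-0.3000)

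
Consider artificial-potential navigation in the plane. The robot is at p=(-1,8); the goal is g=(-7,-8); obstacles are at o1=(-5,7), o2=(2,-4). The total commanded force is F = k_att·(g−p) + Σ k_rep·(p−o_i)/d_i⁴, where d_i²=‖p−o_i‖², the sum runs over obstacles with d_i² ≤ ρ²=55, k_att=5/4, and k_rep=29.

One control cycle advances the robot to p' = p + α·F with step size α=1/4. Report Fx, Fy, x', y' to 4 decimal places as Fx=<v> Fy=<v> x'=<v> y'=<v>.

F_att = 5/4·(g−p) = 5/4·(-6,-16) = (-7.5000,-20.0000)
o1: d²=17 ≤ ρ²=55; F_rep = 29·(4,1)/17² = (0.4014,0.1003)
o2: d²=153 > ρ²=55 → inactive
F = F_att + ΣF_rep = (-7.0986,-19.8997)
p' = p + 1/4·F = (-2.7747,3.0251)

Fx=-7.0986 Fy=-19.8997 x'=-2.7747 y'=3.0251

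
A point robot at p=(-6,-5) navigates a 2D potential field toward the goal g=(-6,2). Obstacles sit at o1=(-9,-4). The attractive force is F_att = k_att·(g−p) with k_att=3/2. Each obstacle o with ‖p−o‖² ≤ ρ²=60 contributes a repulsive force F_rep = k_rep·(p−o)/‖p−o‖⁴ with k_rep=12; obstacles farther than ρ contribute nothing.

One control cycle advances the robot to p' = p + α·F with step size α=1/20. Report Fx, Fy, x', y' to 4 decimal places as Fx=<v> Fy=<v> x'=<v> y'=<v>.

Fx=0.3600 Fy=10.3800 x'=-5.9820 y'=-4.4810

F_att = 3/2·(g−p) = 3/2·(0,7) = (0.0000,10.5000)
o1: d²=10 ≤ ρ²=60; F_rep = 12·(3,-1)/10² = (0.3600,-0.1200)
F = F_att + ΣF_rep = (0.3600,10.3800)
p' = p + 1/20·F = (-5.9820,-4.4810)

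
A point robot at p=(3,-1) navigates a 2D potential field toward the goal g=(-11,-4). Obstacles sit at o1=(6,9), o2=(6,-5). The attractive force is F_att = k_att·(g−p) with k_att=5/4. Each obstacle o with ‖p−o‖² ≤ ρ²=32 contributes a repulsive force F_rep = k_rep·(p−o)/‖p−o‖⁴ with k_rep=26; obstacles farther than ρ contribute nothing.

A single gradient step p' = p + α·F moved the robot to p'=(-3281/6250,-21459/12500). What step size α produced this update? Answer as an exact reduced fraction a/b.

α = 1/5

F_att = 5/4·(g−p) = 5/4·(-14,-3) = (-17.5000,-3.7500)
o1: d²=109 > ρ²=32 → inactive
o2: d²=25 ≤ ρ²=32; F_rep = 26·(-3,4)/25² = (-0.1248,0.1664)
F = F_att + ΣF_rep = (-17.6248,-3.5836)
Δp = p'−p = (-3.5250,-0.7167); α = Δx/Fx = (-22031/6250) / (-22031/1250) = 1/5
check: Δy/Fy = (-8959/12500) / (-8959/2500) = 1/5 ✓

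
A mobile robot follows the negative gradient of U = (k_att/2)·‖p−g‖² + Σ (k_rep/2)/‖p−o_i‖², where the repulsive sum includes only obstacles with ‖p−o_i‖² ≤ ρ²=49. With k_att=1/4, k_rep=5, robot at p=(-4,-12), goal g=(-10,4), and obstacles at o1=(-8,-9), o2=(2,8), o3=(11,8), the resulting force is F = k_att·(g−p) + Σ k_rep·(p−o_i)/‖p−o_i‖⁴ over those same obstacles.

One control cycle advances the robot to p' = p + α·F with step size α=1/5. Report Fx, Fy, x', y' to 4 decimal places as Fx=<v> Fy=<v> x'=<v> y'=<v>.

Fx=-1.4680 Fy=3.9760 x'=-4.2936 y'=-11.2048

F_att = 1/4·(g−p) = 1/4·(-6,16) = (-1.5000,4.0000)
o1: d²=25 ≤ ρ²=49; F_rep = 5·(4,-3)/25² = (0.0320,-0.0240)
o2: d²=436 > ρ²=49 → inactive
o3: d²=625 > ρ²=49 → inactive
F = F_att + ΣF_rep = (-1.4680,3.9760)
p' = p + 1/5·F = (-4.2936,-11.2048)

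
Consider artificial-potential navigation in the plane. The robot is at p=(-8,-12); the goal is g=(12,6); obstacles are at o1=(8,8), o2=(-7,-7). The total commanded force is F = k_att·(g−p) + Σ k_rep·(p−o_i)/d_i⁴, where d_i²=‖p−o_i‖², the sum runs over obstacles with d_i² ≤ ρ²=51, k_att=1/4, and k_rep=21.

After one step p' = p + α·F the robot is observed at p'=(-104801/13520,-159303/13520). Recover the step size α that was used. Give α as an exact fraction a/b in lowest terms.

F_att = 1/4·(g−p) = 1/4·(20,18) = (5.0000,4.5000)
o1: d²=656 > ρ²=51 → inactive
o2: d²=26 ≤ ρ²=51; F_rep = 21·(-1,-5)/26² = (-0.0311,-0.1553)
F = F_att + ΣF_rep = (4.9689,4.3447)
Δp = p'−p = (0.2484,0.2172); α = Δx/Fx = (3359/13520) / (3359/676) = 1/20
check: Δy/Fy = (2937/13520) / (2937/676) = 1/20 ✓

α = 1/20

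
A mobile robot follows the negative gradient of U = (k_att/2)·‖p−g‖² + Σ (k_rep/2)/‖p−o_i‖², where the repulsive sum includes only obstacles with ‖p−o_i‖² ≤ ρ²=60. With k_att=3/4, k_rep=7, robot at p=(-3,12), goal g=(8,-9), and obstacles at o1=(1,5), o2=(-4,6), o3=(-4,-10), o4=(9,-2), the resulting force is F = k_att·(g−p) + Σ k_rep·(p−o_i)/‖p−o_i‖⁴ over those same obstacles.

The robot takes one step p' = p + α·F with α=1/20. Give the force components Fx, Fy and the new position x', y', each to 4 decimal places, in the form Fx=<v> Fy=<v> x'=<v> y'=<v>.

F_att = 3/4·(g−p) = 3/4·(11,-21) = (8.2500,-15.7500)
o1: d²=65 > ρ²=60 → inactive
o2: d²=37 ≤ ρ²=60; F_rep = 7·(1,6)/37² = (0.0051,0.0307)
o3: d²=485 > ρ²=60 → inactive
o4: d²=340 > ρ²=60 → inactive
F = F_att + ΣF_rep = (8.2551,-15.7193)
p' = p + 1/20·F = (-2.5872,11.2140)

Fx=8.2551 Fy=-15.7193 x'=-2.5872 y'=11.2140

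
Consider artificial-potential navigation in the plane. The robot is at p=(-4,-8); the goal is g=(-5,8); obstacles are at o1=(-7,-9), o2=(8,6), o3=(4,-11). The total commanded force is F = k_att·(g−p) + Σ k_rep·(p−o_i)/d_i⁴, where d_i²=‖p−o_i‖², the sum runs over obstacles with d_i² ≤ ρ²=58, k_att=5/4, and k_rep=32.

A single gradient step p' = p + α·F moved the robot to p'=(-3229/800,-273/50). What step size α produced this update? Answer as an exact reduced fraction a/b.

α = 1/8

F_att = 5/4·(g−p) = 5/4·(-1,16) = (-1.2500,20.0000)
o1: d²=10 ≤ ρ²=58; F_rep = 32·(3,1)/10² = (0.9600,0.3200)
o2: d²=340 > ρ²=58 → inactive
o3: d²=73 > ρ²=58 → inactive
F = F_att + ΣF_rep = (-0.2900,20.3200)
Δp = p'−p = (-0.0362,2.5400); α = Δx/Fx = (-29/800) / (-29/100) = 1/8
check: Δy/Fy = (127/50) / (508/25) = 1/8 ✓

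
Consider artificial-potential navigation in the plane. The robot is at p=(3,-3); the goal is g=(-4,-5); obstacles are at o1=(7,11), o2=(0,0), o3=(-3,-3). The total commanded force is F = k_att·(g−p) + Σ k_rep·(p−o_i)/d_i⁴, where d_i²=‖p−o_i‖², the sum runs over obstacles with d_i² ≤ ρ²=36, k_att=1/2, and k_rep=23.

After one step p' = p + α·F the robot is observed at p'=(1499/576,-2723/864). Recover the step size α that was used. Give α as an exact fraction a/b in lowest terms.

F_att = 1/2·(g−p) = 1/2·(-7,-2) = (-3.5000,-1.0000)
o1: d²=212 > ρ²=36 → inactive
o2: d²=18 ≤ ρ²=36; F_rep = 23·(3,-3)/18² = (0.2130,-0.2130)
o3: d²=36 ≤ ρ²=36; F_rep = 23·(6,0)/36² = (0.1065,0.0000)
F = F_att + ΣF_rep = (-3.1806,-1.2130)
Δp = p'−p = (-0.3976,-0.1516); α = Δx/Fx = (-229/576) / (-229/72) = 1/8
check: Δy/Fy = (-131/864) / (-131/108) = 1/8 ✓

α = 1/8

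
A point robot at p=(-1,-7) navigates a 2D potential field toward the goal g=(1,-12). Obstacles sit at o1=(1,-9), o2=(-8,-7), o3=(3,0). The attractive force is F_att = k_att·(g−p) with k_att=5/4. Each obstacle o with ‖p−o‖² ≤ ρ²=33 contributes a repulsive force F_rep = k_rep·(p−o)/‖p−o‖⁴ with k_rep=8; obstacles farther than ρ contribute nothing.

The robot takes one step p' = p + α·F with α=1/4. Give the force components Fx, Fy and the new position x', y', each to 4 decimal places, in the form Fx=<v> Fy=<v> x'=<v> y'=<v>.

Fx=2.2500 Fy=-6.0000 x'=-0.4375 y'=-8.5000

F_att = 5/4·(g−p) = 5/4·(2,-5) = (2.5000,-6.2500)
o1: d²=8 ≤ ρ²=33; F_rep = 8·(-2,2)/8² = (-0.2500,0.2500)
o2: d²=49 > ρ²=33 → inactive
o3: d²=65 > ρ²=33 → inactive
F = F_att + ΣF_rep = (2.2500,-6.0000)
p' = p + 1/4·F = (-0.4375,-8.5000)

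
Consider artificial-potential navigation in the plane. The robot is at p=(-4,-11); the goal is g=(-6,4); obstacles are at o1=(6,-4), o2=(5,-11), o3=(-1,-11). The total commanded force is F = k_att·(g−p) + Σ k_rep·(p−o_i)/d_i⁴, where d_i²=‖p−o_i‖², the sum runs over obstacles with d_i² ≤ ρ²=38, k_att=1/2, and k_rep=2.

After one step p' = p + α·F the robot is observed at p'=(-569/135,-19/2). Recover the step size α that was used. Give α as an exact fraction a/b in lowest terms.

F_att = 1/2·(g−p) = 1/2·(-2,15) = (-1.0000,7.5000)
o1: d²=149 > ρ²=38 → inactive
o2: d²=81 > ρ²=38 → inactive
o3: d²=9 ≤ ρ²=38; F_rep = 2·(-3,0)/9² = (-0.0741,0.0000)
F = F_att + ΣF_rep = (-1.0741,7.5000)
Δp = p'−p = (-0.2148,1.5000); α = Δx/Fx = (-29/135) / (-29/27) = 1/5
check: Δy/Fy = (3/2) / (15/2) = 1/5 ✓

α = 1/5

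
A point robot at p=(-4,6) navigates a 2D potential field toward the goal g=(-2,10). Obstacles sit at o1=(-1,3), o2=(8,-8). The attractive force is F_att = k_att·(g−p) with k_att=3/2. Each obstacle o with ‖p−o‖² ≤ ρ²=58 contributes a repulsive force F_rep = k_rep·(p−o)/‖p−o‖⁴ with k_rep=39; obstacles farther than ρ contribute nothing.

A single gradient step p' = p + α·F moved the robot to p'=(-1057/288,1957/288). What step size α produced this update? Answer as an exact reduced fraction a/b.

F_att = 3/2·(g−p) = 3/2·(2,4) = (3.0000,6.0000)
o1: d²=18 ≤ ρ²=58; F_rep = 39·(-3,3)/18² = (-0.3611,0.3611)
o2: d²=340 > ρ²=58 → inactive
F = F_att + ΣF_rep = (2.6389,6.3611)
Δp = p'−p = (0.3299,0.7951); α = Δx/Fx = (95/288) / (95/36) = 1/8
check: Δy/Fy = (229/288) / (229/36) = 1/8 ✓

α = 1/8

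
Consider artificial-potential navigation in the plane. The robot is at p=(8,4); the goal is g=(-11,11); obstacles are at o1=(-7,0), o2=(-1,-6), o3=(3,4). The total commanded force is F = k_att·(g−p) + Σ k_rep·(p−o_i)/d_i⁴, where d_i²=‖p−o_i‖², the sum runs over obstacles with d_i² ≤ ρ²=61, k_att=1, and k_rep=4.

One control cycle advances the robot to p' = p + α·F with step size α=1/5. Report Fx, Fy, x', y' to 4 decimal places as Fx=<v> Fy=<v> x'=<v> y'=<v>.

F_att = 1·(g−p) = 1·(-19,7) = (-19.0000,7.0000)
o1: d²=241 > ρ²=61 → inactive
o2: d²=181 > ρ²=61 → inactive
o3: d²=25 ≤ ρ²=61; F_rep = 4·(5,0)/25² = (0.0320,0.0000)
F = F_att + ΣF_rep = (-18.9680,7.0000)
p' = p + 1/5·F = (4.2064,5.4000)

Fx=-18.9680 Fy=7.0000 x'=4.2064 y'=5.4000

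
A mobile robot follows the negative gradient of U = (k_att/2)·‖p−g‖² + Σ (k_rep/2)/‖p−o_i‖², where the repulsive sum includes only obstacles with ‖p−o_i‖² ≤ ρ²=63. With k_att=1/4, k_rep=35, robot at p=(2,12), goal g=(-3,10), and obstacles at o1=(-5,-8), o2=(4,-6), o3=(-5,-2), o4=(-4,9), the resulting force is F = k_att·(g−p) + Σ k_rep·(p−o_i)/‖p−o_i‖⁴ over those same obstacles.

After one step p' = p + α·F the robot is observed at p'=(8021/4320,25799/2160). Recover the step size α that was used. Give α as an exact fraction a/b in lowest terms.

α = 1/8

F_att = 1/4·(g−p) = 1/4·(-5,-2) = (-1.2500,-0.5000)
o1: d²=449 > ρ²=63 → inactive
o2: d²=328 > ρ²=63 → inactive
o3: d²=245 > ρ²=63 → inactive
o4: d²=45 ≤ ρ²=63; F_rep = 35·(6,3)/45² = (0.1037,0.0519)
F = F_att + ΣF_rep = (-1.1463,-0.4481)
Δp = p'−p = (-0.1433,-0.0560); α = Δx/Fx = (-619/4320) / (-619/540) = 1/8
check: Δy/Fy = (-121/2160) / (-121/270) = 1/8 ✓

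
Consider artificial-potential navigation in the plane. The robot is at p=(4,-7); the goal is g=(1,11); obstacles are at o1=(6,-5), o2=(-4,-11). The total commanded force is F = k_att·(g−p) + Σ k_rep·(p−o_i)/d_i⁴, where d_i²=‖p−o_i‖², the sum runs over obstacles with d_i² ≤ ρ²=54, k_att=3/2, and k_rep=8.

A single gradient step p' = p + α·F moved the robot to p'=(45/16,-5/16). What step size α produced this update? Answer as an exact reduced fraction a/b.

F_att = 3/2·(g−p) = 3/2·(-3,18) = (-4.5000,27.0000)
o1: d²=8 ≤ ρ²=54; F_rep = 8·(-2,-2)/8² = (-0.2500,-0.2500)
o2: d²=80 > ρ²=54 → inactive
F = F_att + ΣF_rep = (-4.7500,26.7500)
Δp = p'−p = (-1.1875,6.6875); α = Δx/Fx = (-19/16) / (-19/4) = 1/4
check: Δy/Fy = (107/16) / (107/4) = 1/4 ✓

α = 1/4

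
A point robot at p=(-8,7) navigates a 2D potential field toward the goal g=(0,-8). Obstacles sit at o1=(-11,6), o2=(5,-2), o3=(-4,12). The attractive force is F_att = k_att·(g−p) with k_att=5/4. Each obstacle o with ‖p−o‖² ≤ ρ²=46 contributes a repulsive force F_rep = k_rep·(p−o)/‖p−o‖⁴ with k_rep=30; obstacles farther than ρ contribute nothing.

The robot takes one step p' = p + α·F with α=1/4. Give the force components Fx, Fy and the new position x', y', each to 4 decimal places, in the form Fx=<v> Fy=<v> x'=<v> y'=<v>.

F_att = 5/4·(g−p) = 5/4·(8,-15) = (10.0000,-18.7500)
o1: d²=10 ≤ ρ²=46; F_rep = 30·(3,1)/10² = (0.9000,0.3000)
o2: d²=250 > ρ²=46 → inactive
o3: d²=41 ≤ ρ²=46; F_rep = 30·(-4,-5)/41² = (-0.0714,-0.0892)
F = F_att + ΣF_rep = (10.8286,-18.5392)
p' = p + 1/4·F = (-5.2928,2.3652)

Fx=10.8286 Fy=-18.5392 x'=-5.2928 y'=2.3652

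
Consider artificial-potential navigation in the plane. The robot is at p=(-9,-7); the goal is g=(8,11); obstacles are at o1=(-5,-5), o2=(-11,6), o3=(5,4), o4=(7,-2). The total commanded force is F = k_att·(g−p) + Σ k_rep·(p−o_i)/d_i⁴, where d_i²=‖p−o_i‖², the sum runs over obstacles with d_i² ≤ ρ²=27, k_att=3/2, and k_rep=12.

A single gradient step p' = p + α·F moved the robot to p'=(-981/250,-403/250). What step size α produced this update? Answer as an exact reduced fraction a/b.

α = 1/5

F_att = 3/2·(g−p) = 3/2·(17,18) = (25.5000,27.0000)
o1: d²=20 ≤ ρ²=27; F_rep = 12·(-4,-2)/20² = (-0.1200,-0.0600)
o2: d²=173 > ρ²=27 → inactive
o3: d²=317 > ρ²=27 → inactive
o4: d²=281 > ρ²=27 → inactive
F = F_att + ΣF_rep = (25.3800,26.9400)
Δp = p'−p = (5.0760,5.3880); α = Δx/Fx = (1269/250) / (1269/50) = 1/5
check: Δy/Fy = (1347/250) / (1347/50) = 1/5 ✓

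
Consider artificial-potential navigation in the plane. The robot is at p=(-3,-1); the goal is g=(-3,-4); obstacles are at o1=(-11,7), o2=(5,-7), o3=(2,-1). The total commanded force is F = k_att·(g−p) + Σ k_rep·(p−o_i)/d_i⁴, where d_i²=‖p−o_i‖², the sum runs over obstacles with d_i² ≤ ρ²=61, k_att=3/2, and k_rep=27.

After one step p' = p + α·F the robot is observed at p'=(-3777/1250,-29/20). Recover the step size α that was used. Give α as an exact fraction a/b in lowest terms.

F_att = 3/2·(g−p) = 3/2·(0,-3) = (0.0000,-4.5000)
o1: d²=128 > ρ²=61 → inactive
o2: d²=100 > ρ²=61 → inactive
o3: d²=25 ≤ ρ²=61; F_rep = 27·(-5,0)/25² = (-0.2160,0.0000)
F = F_att + ΣF_rep = (-0.2160,-4.5000)
Δp = p'−p = (-0.0216,-0.4500); α = Δx/Fx = (-27/1250) / (-27/125) = 1/10
check: Δy/Fy = (-9/20) / (-9/2) = 1/10 ✓

α = 1/10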